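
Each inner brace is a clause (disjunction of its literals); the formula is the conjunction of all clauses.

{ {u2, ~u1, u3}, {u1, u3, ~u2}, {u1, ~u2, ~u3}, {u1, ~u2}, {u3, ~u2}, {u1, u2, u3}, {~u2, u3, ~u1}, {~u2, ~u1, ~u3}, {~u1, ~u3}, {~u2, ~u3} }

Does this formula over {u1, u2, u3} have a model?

Suppose u1 = 0.
Unit clause (~u2) forces u2 = 0.
Unit clause (u3) forces u3 = 1.
This assignment satisfies each clause.
A satisfying assignment: u1=0, u2=0, u3=1.

Yes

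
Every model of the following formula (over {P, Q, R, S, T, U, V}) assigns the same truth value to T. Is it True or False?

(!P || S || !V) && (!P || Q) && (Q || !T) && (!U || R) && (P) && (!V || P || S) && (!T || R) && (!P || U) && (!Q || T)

Suppose T = false.
Unit clause (P) forces P = true.
Unit clause (Q) forces Q = true.
But (!Q) is also a unit clause — contradiction.
So every satisfying assignment has T = True.

True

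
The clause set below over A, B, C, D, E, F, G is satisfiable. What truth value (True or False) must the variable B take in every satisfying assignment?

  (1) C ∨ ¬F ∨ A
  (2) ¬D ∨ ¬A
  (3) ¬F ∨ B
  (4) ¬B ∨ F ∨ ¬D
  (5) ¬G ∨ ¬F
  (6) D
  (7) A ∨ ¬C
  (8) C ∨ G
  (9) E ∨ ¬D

False

Suppose B = True.
Unit clause (D) forces D = True.
Unit clause (¬A) forces A = False.
Unit clause (F) forces F = True.
Unit clause (C) forces C = True.
That conflicts with the unit clause (¬C).
So every satisfying assignment has B = False.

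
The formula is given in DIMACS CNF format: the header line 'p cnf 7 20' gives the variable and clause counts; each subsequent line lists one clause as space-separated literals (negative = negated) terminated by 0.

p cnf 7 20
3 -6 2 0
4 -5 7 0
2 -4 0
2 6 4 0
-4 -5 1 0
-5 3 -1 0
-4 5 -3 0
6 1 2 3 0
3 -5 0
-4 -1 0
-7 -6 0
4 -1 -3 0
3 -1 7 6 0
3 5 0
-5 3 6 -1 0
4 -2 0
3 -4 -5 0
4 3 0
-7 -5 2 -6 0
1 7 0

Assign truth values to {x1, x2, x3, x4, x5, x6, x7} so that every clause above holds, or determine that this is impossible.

UNSATISFIABLE

Try x2 = True.
The clause (x4) is unit, so x4 = True.
The clause (¬x1) is unit, so x1 = False.
The clause (¬x5) is unit, so x5 = False.
The clause (¬x3) is unit, so x3 = False.
But (x3) is also a unit clause — contradiction.
Undo x2 and try x2 = False.
The clause (¬x4) is unit, so x4 = False.
The clause (x6) is unit, so x6 = True.
The clause (x3) is unit, so x3 = True.
The clause (¬x7) is unit, so x7 = False.
The clause (¬x5) is unit, so x5 = False.
The clause (¬x1) is unit, so x1 = False.
But (x1) is also a unit clause — contradiction.
Either choice for x2 ends in contradiction.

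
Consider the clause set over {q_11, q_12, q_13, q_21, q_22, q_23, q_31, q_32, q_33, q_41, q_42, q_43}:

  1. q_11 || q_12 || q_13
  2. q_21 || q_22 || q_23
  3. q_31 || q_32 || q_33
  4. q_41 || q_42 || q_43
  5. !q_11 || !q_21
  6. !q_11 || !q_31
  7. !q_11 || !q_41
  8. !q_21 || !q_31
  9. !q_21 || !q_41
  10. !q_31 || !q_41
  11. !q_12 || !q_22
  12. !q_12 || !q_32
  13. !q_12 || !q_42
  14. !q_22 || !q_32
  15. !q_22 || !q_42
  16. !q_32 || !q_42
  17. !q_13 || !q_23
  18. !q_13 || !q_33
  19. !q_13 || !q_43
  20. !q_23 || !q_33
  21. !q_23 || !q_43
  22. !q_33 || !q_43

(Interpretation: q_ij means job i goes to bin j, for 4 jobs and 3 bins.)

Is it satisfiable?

Unsatisfiable

Branch on q_11: set q_11 = false.
Branch on q_12: set q_12 = true.
Unit clause (!q_22) forces q_22 = false.
Unit clause (!q_32) forces q_32 = false.
Unit clause (!q_42) forces q_42 = false.
Branch on q_21: set q_21 = true.
Unit clause (!q_31) forces q_31 = false.
Unit clause (q_33) forces q_33 = true.
Unit clause (!q_41) forces q_41 = false.
Unit clause (q_43) forces q_43 = true.
That conflicts with the unit clause (!q_43).
So q_21 must be the other value — set q_21 = false.
Unit clause (q_23) forces q_23 = true.
Unit clause (!q_13) forces q_13 = false.
Unit clause (!q_33) forces q_33 = false.
Unit clause (q_31) forces q_31 = true.
Unit clause (!q_41) forces q_41 = false.
Unit clause (q_43) forces q_43 = true.
That conflicts with the unit clause (!q_43).
Either choice for q_21 ends in contradiction.
So q_12 must be the other value — set q_12 = false.
Unit clause (q_13) forces q_13 = true.
Unit clause (!q_23) forces q_23 = false.
Unit clause (!q_33) forces q_33 = false.
Unit clause (!q_43) forces q_43 = false.
Branch on q_21: set q_21 = true.
Unit clause (!q_31) forces q_31 = false.
Unit clause (q_32) forces q_32 = true.
Unit clause (!q_41) forces q_41 = false.
Unit clause (q_42) forces q_42 = true.
That conflicts with the unit clause (!q_42).
So q_21 must be the other value — set q_21 = false.
Unit clause (q_22) forces q_22 = true.
Unit clause (!q_32) forces q_32 = false.
Unit clause (q_31) forces q_31 = true.
Unit clause (!q_41) forces q_41 = false.
Unit clause (q_42) forces q_42 = true.
That conflicts with the unit clause (!q_42).
Either choice for q_21 ends in contradiction.
Either choice for q_12 ends in contradiction.
So q_11 must be the other value — set q_11 = true.
Unit clause (!q_21) forces q_21 = false.
Unit clause (!q_31) forces q_31 = false.
Unit clause (!q_41) forces q_41 = false.
Branch on q_22: set q_22 = true.
Unit clause (!q_12) forces q_12 = false.
Unit clause (!q_32) forces q_32 = false.
Unit clause (q_33) forces q_33 = true.
Unit clause (!q_42) forces q_42 = false.
Unit clause (q_43) forces q_43 = true.
That conflicts with the unit clause (!q_43).
So q_22 must be the other value — set q_22 = false.
Unit clause (q_23) forces q_23 = true.
Unit clause (!q_13) forces q_13 = false.
Unit clause (!q_33) forces q_33 = false.
Unit clause (q_32) forces q_32 = true.
Unit clause (!q_12) forces q_12 = false.
Unit clause (!q_42) forces q_42 = false.
Unit clause (q_43) forces q_43 = true.
That conflicts with the unit clause (!q_43).
Either choice for q_22 ends in contradiction.
Either choice for q_11 ends in contradiction.
No assignment satisfies every clause.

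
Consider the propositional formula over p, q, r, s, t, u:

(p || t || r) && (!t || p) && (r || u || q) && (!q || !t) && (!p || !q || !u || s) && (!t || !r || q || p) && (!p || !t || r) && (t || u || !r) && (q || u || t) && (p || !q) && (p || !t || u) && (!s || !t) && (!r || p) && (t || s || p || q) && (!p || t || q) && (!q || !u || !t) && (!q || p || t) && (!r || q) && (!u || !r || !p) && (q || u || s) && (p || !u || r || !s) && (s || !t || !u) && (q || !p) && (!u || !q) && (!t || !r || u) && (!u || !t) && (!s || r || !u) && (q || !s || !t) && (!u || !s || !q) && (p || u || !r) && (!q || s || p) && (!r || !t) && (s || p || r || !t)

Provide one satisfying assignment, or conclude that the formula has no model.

Case t = false:
Case p = true:
(q) alone gives q = true.
(!u) alone gives u = false.
(!r) alone gives r = false.
All clauses hold; s can take either value.

p: true; q: true; r: false; s: false; t: false; u: false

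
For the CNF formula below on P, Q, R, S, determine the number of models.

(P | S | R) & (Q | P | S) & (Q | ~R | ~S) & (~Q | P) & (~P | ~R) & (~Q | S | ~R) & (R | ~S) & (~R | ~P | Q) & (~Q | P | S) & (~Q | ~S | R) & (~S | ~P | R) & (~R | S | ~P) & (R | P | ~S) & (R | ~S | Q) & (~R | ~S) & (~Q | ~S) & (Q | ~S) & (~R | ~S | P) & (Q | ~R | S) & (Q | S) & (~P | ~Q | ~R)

There are 2^4 = 16 truth assignments over (P, Q, R, S).
Check each against the 21 clauses (columns in the order P, Q, R, S):
  F F F F  ✗ fails (P | S | R)
  F F F T  ✗ fails (R | ~S)
  F F T F  ✗ fails (Q | P | S)
  F F T T  ✗ fails (Q | ~R | ~S)
  F T F F  ✗ fails (P | S | R)
  F T F T  ✗ fails (~Q | P)
  F T T F  ✗ fails (~Q | P)
  F T T T  ✗ fails (~Q | P)
  T F F F  ✗ fails (Q | S)
  T F F T  ✗ fails (R | ~S)
  T F T F  ✗ fails (~P | ~R)
  T F T T  ✗ fails (Q | ~R | ~S)
  T T F F  ✓ satisfies all
  T T F T  ✗ fails (R | ~S)
  T T T F  ✗ fails (~P | ~R)
  T T T T  ✗ fails (~P | ~R)
1 of the 16 rows is a model.

1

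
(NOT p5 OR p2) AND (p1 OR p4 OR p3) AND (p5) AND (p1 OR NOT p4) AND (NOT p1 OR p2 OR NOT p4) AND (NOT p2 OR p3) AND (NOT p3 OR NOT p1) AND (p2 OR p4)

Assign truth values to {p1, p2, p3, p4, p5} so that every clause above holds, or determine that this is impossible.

The clause (p5) is unit, so p5 = true.
The clause (p2) is unit, so p2 = true.
The clause (p3) is unit, so p3 = true.
The clause (NOT p1) is unit, so p1 = false.
The clause (NOT p4) is unit, so p4 = false.
Every clause now holds.

p1 ↦ false; p2 ↦ true; p3 ↦ true; p4 ↦ false; p5 ↦ true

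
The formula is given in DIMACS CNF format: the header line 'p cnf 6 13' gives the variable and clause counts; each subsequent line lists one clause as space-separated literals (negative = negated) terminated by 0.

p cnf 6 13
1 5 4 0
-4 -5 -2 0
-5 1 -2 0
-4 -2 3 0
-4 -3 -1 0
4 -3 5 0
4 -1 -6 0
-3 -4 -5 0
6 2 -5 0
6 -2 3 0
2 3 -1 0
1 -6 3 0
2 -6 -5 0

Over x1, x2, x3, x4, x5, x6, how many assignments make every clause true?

There are 2^6 = 64 truth assignments over (x1, x2, x3, x4, x5, x6).
Split on x1. With x1 = True, the clauses containing x1 are satisfied and ¬x1 drops from the rest; 1 of the 2^5 = 32 assignments to the other variables satisfy what remains.
With x1 = False, by the same count on the reduced clause set, 5 assignments work.
Total: 1 + 5 = 6.

6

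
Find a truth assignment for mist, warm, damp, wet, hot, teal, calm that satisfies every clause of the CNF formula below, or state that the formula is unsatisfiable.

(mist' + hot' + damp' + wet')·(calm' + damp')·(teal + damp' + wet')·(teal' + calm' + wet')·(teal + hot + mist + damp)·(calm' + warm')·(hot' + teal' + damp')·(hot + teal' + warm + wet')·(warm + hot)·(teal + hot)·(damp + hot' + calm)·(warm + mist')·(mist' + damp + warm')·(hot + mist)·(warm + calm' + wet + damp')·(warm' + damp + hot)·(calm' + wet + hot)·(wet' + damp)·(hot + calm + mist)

Suppose calm = 1.
The clause (damp') is unit, so damp = 0.
The clause (warm') is unit, so warm = 0.
The clause (hot) is unit, so hot = 1.
The clause (mist') is unit, so mist = 0.
The clause (wet') is unit, so wet = 0.
All clauses hold; teal can take either value.

mist=0; warm=0; damp=0; wet=0; hot=1; teal=1; calm=1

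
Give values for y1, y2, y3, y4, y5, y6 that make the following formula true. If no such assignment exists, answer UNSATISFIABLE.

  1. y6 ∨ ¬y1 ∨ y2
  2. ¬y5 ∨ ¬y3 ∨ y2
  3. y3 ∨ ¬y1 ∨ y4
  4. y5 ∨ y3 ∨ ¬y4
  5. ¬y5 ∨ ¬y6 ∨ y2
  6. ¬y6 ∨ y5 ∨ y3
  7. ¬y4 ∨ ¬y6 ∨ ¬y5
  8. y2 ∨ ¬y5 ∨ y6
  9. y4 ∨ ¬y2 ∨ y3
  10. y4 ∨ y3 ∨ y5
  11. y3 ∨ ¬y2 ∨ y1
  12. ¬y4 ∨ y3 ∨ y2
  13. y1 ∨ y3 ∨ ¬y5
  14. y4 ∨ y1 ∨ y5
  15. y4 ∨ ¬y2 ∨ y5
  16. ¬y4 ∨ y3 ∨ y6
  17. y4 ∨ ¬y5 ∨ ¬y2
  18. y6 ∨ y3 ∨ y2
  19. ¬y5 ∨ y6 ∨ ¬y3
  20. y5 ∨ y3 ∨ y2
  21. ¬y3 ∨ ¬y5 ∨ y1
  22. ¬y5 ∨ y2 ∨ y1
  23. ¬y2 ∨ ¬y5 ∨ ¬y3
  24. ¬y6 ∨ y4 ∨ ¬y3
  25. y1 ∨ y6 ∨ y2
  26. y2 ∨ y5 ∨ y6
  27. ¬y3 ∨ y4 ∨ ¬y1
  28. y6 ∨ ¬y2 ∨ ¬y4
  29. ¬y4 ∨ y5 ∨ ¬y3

Try y6 = True.
Try y5 = False.
From the singleton clause (y3), y3 = True.
From the singleton clause (y4), y4 = True.
But (¬y4) is also a unit clause — contradiction.
That branch fails; take y5 = True instead.
From the singleton clause (y2), y2 = True.
From the singleton clause (¬y4), y4 = False.
But (y4) is also a unit clause — contradiction.
Neither y5 = True nor y5 = False works.
That branch fails; take y6 = False instead.
Try y1 = False.
From the singleton clause (y2), y2 = True.
From the singleton clause (y3), y3 = True.
From the singleton clause (¬y5), y5 = False.
From the singleton clause (y4), y4 = True.
But (¬y4) is also a unit clause — contradiction.
That branch fails; take y1 = True instead.
From the singleton clause (y2), y2 = True.
From the singleton clause (¬y4), y4 = False.
From the singleton clause (y3), y3 = True.
But (¬y3) is also a unit clause — contradiction.
Neither y1 = True nor y1 = False works.
Neither y6 = True nor y6 = False works.

UNSATISFIABLE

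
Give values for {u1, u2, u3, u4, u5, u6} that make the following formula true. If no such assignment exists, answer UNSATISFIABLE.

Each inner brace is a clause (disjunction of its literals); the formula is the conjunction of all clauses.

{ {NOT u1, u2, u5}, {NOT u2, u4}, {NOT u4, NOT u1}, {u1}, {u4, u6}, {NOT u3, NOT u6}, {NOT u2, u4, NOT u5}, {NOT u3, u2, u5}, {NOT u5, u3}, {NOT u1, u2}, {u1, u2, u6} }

UNSATISFIABLE

Unit clause (u1) forces u1 = true.
Unit clause (NOT u4) forces u4 = false.
Unit clause (NOT u2) forces u2 = false.
But (u2) is also a unit clause — contradiction.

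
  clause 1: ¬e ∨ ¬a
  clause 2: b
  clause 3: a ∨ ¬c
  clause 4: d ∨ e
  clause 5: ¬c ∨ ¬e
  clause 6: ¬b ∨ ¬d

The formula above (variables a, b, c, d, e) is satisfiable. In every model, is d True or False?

Suppose d = True.
(b) alone gives b = True.
That conflicts with the unit clause (¬b).
So every satisfying assignment has d = False.

False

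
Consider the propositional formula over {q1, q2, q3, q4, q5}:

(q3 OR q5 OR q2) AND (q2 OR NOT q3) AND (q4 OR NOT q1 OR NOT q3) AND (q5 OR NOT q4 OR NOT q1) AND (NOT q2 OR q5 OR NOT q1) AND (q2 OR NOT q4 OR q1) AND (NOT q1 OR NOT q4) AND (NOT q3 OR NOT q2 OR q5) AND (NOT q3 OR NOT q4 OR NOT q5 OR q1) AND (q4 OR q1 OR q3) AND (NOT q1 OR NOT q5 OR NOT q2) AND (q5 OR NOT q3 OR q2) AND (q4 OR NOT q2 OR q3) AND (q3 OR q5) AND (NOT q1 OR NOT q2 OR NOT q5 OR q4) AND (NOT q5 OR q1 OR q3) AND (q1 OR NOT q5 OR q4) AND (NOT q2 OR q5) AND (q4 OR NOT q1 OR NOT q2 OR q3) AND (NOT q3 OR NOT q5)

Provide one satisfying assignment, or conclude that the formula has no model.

Try q2 = false.
Unit clause (NOT q3) forces q3 = false.
Unit clause (q5) forces q5 = true.
Unit clause (q1) forces q1 = true.
Unit clause (NOT q4) forces q4 = false.
This assignment satisfies each clause.

q1=true; q2=false; q3=false; q4=false; q5=true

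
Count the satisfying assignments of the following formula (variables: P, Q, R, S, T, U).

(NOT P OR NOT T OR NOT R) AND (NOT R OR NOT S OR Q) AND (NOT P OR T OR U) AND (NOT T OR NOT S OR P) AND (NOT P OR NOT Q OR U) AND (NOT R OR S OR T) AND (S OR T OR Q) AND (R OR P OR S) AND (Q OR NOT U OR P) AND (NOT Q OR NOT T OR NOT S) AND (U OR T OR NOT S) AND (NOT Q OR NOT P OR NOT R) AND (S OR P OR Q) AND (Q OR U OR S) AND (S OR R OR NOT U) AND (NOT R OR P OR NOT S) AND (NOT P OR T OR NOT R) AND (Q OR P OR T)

7

There are 2^6 = 64 truth assignments over (P, Q, R, S, T, U).
Split on R. With R = true, the clauses containing R are satisfied and NOT R drops from the rest; 2 of the 2^5 = 32 assignments to the other variables satisfy what remains.
With R = false, by the same count on the reduced clause set, 5 assignments work.
Total: 2 + 5 = 7.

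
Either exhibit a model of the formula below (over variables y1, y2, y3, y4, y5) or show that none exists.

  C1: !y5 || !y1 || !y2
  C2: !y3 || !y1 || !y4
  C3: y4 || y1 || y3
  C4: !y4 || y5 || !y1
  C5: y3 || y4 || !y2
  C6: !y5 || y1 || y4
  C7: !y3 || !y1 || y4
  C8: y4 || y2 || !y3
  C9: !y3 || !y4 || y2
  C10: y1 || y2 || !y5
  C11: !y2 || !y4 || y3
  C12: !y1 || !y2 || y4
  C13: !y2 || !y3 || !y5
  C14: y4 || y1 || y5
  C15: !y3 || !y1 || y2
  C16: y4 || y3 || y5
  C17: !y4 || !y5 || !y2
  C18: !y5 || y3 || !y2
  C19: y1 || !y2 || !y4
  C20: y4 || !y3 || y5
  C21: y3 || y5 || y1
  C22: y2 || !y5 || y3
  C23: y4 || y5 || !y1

Case y5 = false:
Case y4 = false:
Unit clause (y1) forces y1 = true.
But (!y1) is also a unit clause — contradiction.
Backtrack on y4: now try y4 = true.
Unit clause (!y1) forces y1 = false.
Unit clause (!y2) forces y2 = false.
Unit clause (!y3) forces y3 = false.
But (y3) is also a unit clause — contradiction.
Neither y4 = true nor y4 = false works.
Backtrack on y5: now try y5 = true.
Case y1 = false:
Unit clause (y4) forces y4 = true.
Unit clause (y2) forces y2 = true.
But (!y2) is also a unit clause — contradiction.
Backtrack on y1: now try y1 = true.
Unit clause (!y2) forces y2 = false.
Unit clause (!y3) forces y3 = false.
But (y3) is also a unit clause — contradiction.
Neither y1 = true nor y1 = false works.
Neither y5 = true nor y5 = false works.

UNSATISFIABLE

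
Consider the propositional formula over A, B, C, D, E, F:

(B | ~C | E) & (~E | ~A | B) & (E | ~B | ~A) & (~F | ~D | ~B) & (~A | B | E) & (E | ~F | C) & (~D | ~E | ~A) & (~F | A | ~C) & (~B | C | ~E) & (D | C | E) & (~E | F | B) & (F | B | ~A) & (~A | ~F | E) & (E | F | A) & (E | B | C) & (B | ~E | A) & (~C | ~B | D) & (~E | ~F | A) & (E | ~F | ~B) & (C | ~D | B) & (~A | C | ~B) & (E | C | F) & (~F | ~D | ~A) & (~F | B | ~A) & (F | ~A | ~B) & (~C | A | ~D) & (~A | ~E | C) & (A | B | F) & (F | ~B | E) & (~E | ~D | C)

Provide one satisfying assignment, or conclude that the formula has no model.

UNSATISFIABLE

Try B = 1.
Try E = 1.
From the singleton clause (C), C = 1.
From the singleton clause (D), D = 1.
From the singleton clause (~F), F = 0.
From the singleton clause (~A), A = 0.
That conflicts with the unit clause (A).
Backtrack on E: now try E = 0.
From the singleton clause (~A), A = 0.
From the singleton clause (F), F = 1.
That conflicts with the unit clause (~F).
Both values of E lead to a conflict.
Backtrack on B: now try B = 0.
Try C = 0.
From the singleton clause (E), E = 1.
From the singleton clause (~A), A = 0.
That conflicts with the unit clause (A).
Backtrack on C: now try C = 1.
From the singleton clause (E), E = 1.
From the singleton clause (~A), A = 0.
That conflicts with the unit clause (A).
Both values of C lead to a conflict.
Both values of B lead to a conflict.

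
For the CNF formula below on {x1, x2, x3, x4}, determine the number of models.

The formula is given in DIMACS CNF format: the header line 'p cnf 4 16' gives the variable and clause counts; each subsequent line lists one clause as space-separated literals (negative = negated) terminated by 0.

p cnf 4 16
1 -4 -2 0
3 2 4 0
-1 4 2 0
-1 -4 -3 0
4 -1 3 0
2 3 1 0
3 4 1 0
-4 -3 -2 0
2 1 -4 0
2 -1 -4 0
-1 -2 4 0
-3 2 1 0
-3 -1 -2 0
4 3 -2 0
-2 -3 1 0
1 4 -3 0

1

There are 2^4 = 16 truth assignments over (x1, x2, x3, x4).
Split on x2. With x2 = True, the clauses containing x2 are satisfied and ¬x2 drops from the rest; 1 of the 2^3 = 8 assignments to the other variables satisfy what remains.
With x2 = False, by the same count on the reduced clause set, 0 assignments work.
Total: 1 + 0 = 1.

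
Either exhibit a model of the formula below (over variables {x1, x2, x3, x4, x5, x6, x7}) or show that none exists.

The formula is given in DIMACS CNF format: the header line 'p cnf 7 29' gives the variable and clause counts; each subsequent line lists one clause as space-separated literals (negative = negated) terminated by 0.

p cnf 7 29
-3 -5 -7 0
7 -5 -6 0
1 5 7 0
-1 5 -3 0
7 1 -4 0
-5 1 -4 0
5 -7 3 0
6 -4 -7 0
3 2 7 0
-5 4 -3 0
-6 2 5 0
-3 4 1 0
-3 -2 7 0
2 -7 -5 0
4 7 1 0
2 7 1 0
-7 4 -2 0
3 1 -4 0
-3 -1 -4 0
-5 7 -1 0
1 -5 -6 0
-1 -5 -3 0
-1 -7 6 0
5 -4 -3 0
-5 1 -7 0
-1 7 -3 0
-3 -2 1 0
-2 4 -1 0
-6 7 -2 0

Try x3 = False.
Try x5 = True.
Try x7 = True.
(x2) alone gives x2 = True.
(x4) alone gives x4 = True.
(x1) alone gives x1 = True.
(x6) alone gives x6 = True.
Every clause now holds.

x1=True,  x2=True,  x3=False,  x4=True,  x5=True,  x6=True,  x7=True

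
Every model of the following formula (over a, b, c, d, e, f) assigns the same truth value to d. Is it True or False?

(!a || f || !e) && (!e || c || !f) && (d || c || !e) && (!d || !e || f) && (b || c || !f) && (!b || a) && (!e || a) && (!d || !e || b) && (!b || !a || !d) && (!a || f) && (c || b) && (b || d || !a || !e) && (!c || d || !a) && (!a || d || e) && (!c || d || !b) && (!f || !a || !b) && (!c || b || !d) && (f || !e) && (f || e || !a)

False

Suppose d = true.
Try e = false.
Try b = false.
The clause (c) is unit, so c = true.
Now (!c) is unsatisfied and unit — conflict.
So b must be the other value — set b = true.
The clause (a) is unit, so a = true.
Now (!a) is unsatisfied and unit — conflict.
Neither b = true nor b = false works.
So e must be the other value — set e = true.
The clause (f) is unit, so f = true.
The clause (c) is unit, so c = true.
The clause (a) is unit, so a = true.
The clause (b) is unit, so b = true.
Now (!b) is unsatisfied and unit — conflict.
Neither e = true nor e = false works.
So every satisfying assignment has d = False.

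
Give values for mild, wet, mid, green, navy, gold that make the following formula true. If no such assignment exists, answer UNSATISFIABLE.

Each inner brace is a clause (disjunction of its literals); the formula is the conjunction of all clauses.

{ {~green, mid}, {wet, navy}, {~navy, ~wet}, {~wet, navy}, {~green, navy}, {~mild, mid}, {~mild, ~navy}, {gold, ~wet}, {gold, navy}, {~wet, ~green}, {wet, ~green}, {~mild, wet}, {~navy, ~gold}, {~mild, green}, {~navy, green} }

Case green = 0:
(~mild) alone gives mild = 0.
(~navy) alone gives navy = 0.
(wet) alone gives wet = 1.
Now (~wet) is unsatisfied and unit — conflict.
Undo green and try green = 1.
(mid) alone gives mid = 1.
(navy) alone gives navy = 1.
(~wet) alone gives wet = 0.
Now (wet) is unsatisfied and unit — conflict.
Neither green = 1 nor green = 0 works.

UNSATISFIABLE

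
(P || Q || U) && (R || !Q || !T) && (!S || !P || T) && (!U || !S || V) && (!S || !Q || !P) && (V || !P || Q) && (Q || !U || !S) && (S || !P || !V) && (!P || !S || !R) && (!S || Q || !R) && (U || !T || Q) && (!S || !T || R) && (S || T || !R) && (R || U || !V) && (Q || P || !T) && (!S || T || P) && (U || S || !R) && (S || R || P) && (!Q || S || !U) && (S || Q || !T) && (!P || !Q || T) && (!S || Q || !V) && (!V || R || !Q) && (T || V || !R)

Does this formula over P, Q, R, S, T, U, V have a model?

Yes, satisfiable

Branch on P: set P = false.
Branch on Q: set Q = true.
Branch on R: set R = true.
Branch on S: set S = true.
Unit clause (T) forces T = true.
Branch on U: set U = true.
Unit clause (V) forces V = true.
All clauses are satisfied.
A satisfying assignment: P=false; Q=true; R=true; S=true; T=true; U=true; V=true.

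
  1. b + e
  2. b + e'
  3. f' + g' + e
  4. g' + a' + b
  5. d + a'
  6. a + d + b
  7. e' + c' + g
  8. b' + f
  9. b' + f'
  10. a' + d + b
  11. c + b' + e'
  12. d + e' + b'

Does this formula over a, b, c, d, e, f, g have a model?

Unsatisfiable

Try b = 1.
From the singleton clause (f), f = 1.
Now (f') is unsatisfied and unit — conflict.
Undo b and try b = 0.
From the singleton clause (e), e = 1.
Now (e') is unsatisfied and unit — conflict.
Neither b = 1 nor b = 0 works.
No assignment satisfies every clause.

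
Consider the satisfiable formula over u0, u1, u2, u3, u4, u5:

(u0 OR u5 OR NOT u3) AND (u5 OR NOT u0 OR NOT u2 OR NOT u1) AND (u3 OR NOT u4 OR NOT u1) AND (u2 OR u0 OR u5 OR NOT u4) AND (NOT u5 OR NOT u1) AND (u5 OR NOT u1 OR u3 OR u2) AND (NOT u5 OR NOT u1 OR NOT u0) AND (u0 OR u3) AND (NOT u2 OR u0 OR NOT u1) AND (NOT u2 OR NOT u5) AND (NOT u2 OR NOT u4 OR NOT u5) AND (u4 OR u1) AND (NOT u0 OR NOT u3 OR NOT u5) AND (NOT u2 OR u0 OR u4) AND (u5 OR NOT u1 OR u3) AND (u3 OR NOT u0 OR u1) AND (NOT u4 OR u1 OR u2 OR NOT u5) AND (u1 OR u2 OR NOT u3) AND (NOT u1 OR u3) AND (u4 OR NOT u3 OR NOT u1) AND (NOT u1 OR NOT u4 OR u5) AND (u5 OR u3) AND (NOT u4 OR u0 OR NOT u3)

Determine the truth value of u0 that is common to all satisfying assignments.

Suppose u0 = false.
(u3) alone gives u3 = true.
(u5) alone gives u5 = true.
(NOT u1) alone gives u1 = false.
(NOT u2) alone gives u2 = false.
That conflicts with the unit clause (u2).
So every satisfying assignment has u0 = True.

True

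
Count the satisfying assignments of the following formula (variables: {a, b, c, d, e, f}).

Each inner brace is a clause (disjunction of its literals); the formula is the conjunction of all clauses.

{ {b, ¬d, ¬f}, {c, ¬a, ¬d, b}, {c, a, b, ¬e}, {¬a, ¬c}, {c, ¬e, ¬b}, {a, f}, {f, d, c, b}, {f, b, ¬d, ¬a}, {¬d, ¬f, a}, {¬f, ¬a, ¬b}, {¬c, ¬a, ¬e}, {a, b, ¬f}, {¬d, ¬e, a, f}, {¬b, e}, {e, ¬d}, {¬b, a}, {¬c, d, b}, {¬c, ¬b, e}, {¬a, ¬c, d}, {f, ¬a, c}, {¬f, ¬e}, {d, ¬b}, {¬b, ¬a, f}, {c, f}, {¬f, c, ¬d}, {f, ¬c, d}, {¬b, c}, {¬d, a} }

There are 2^6 = 64 truth assignments over (a, b, c, d, e, f).
Split on e. With e = True, the clauses containing e are satisfied and ¬e drops from the rest; 0 of the 2^5 = 32 assignments to the other variables satisfy what remains.
With e = False, by the same count on the reduced clause set, 1 assignment works.
(One model: a=T, b=F, c=F, d=F, e=F, f=T.)
Total: 0 + 1 = 1.

1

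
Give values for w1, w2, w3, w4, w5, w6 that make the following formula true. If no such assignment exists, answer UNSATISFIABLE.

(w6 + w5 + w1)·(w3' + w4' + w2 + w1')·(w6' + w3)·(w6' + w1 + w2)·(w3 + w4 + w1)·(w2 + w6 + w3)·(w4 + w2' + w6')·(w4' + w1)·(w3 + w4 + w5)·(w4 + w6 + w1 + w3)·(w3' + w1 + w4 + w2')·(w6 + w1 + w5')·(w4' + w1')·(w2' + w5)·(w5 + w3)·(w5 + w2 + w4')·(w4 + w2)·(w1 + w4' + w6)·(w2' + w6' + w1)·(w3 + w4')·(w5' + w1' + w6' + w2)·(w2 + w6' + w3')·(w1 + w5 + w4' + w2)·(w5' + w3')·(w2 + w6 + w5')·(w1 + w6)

Branch on w6: set w6 = 0.
The clause (w1) is unit, so w1 = 1.
The clause (w4') is unit, so w4 = 0.
The clause (w2) is unit, so w2 = 1.
The clause (w5) is unit, so w5 = 1.
The clause (w3') is unit, so w3 = 0.
Every clause now holds.

w1=1, w2=1, w3=0, w4=0, w5=1, w6=0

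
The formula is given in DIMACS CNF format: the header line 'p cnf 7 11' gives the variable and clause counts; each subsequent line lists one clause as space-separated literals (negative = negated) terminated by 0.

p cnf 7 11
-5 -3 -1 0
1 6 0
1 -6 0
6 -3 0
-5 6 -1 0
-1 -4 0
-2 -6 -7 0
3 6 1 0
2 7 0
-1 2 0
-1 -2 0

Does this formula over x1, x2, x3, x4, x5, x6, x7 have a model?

No

Case x1 = True:
From the singleton clause (¬x4), x4 = False.
From the singleton clause (x2), x2 = True.
Now (¬x2) is unsatisfied and unit — conflict.
Undo x1 and try x1 = False.
From the singleton clause (x6), x6 = True.
Now (¬x6) is unsatisfied and unit — conflict.
Neither x1 = True nor x1 = False works.
No assignment satisfies every clause.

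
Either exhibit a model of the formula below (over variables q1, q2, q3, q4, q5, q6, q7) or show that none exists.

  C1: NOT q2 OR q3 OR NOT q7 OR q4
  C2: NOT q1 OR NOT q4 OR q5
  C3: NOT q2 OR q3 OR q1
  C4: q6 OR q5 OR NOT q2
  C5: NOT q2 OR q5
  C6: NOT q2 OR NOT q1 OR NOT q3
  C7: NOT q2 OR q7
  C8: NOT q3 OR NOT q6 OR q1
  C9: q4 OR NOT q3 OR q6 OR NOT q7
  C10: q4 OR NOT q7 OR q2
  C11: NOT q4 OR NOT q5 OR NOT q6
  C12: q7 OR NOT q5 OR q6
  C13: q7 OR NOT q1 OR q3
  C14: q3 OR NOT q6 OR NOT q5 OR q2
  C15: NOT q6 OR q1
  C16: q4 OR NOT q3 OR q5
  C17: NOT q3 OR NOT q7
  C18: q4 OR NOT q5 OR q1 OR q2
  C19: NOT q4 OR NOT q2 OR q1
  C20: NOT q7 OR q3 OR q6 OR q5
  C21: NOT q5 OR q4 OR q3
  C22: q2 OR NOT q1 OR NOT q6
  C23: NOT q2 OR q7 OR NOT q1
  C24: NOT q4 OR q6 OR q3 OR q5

Case q2 = false:
Case q4 = true:
Case q1 = false:
From the singleton clause (NOT q6), q6 = false.
Case q7 = false:
From the singleton clause (NOT q5), q5 = false.
From the singleton clause (q3), q3 = true.
All clauses are satisfied.

q1 ↦ false, q2 ↦ false, q3 ↦ true, q4 ↦ true, q5 ↦ false, q6 ↦ false, q7 ↦ false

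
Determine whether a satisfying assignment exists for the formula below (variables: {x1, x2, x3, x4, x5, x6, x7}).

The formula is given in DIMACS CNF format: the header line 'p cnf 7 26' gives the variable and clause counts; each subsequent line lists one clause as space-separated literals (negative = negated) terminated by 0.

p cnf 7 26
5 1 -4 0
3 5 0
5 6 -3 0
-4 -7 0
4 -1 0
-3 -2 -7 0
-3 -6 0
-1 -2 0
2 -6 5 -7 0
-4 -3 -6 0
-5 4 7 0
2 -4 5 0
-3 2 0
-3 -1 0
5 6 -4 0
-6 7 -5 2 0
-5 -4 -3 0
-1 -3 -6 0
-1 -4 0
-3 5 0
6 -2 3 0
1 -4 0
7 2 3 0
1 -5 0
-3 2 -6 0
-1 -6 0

Unsatisfiable

Case x3 = True:
The clause (¬x6) is unit, so x6 = False.
The clause (x5) is unit, so x5 = True.
The clause (x2) is unit, so x2 = True.
The clause (¬x7) is unit, so x7 = False.
The clause (¬x1) is unit, so x1 = False.
Now (x1) is unsatisfied and unit — conflict.
That branch fails; take x3 = False instead.
The clause (x5) is unit, so x5 = True.
The clause (x1) is unit, so x1 = True.
The clause (x4) is unit, so x4 = True.
Now (¬x4) is unsatisfied and unit — conflict.
Both values of x3 lead to a conflict.
No assignment satisfies every clause.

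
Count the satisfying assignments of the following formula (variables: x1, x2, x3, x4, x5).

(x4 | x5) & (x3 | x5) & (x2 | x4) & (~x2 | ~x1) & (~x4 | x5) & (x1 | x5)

There are 2^5 = 32 truth assignments over (x1, x2, x3, x4, x5).
Split on x5. With x5 = 1, the clauses containing x5 are satisfied and ~x5 drops from the rest; 8 of the 2^4 = 16 assignments to the other variables satisfy what remains.
With x5 = 0, by the same count on the reduced clause set, 0 assignments work.
Total: 8 + 0 = 8.

8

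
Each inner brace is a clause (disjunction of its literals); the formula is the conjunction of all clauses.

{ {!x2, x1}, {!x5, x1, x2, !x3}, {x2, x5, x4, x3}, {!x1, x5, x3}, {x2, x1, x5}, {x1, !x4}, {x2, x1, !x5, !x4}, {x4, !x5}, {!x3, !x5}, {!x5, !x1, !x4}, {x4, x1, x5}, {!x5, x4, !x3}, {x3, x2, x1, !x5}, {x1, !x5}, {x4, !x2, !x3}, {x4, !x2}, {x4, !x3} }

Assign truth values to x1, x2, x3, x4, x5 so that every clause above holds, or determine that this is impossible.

Branch on x2: set x2 = false.
Branch on x1: set x1 = true.
Branch on x5: set x5 = false.
Unit clause (x3) forces x3 = true.
Unit clause (x4) forces x4 = true.
Every clause now holds.

x1=true, x2=false, x3=true, x4=true, x5=false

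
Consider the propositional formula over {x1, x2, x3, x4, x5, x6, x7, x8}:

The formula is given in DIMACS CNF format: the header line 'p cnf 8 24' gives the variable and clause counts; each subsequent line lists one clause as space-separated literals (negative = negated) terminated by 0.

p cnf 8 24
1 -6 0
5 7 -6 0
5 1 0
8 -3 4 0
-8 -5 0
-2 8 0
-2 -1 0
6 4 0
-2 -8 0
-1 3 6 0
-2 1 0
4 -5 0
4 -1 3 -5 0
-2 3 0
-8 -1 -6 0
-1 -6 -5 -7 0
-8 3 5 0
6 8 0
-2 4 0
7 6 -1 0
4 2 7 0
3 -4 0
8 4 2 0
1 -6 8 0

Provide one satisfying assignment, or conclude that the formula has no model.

Branch on x1: set x1 = True.
The clause (¬x2) is unit, so x2 = False.
Branch on x8: set x8 = True.
The clause (¬x5) is unit, so x5 = False.
The clause (¬x6) is unit, so x6 = False.
The clause (x4) is unit, so x4 = True.
The clause (x3) is unit, so x3 = True.
The clause (x7) is unit, so x7 = True.
This assignment satisfies each clause.

x1 ↦ True; x2 ↦ False; x3 ↦ True; x4 ↦ True; x5 ↦ False; x6 ↦ False; x7 ↦ True; x8 ↦ True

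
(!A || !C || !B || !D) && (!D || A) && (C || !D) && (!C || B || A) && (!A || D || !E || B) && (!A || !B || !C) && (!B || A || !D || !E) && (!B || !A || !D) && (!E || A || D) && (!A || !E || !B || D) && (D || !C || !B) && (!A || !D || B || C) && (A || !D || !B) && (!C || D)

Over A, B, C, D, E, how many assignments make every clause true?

6

There are 2^5 = 32 truth assignments over (A, B, C, D, E).
Split on D. With D = true, the clauses containing D are satisfied and !D drops from the rest; 2 of the 2^4 = 16 assignments to the other variables satisfy what remains.
With D = false, by the same count on the reduced clause set, 4 assignments work.
Total: 2 + 4 = 6.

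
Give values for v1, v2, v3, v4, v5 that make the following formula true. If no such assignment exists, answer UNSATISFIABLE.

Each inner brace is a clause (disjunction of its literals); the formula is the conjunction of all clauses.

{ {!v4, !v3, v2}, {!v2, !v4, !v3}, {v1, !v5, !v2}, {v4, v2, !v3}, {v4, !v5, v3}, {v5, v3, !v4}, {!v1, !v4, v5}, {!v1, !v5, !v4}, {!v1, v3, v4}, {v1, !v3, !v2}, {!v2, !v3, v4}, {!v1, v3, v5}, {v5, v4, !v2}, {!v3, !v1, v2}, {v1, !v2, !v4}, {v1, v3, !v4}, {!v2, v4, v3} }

v1=false,  v2=false,  v3=false,  v4=false,  v5=false

Branch on v4: set v4 = false.
Branch on v2: set v2 = false.
From the singleton clause (!v3), v3 = false.
From the singleton clause (!v5), v5 = false.
From the singleton clause (!v1), v1 = false.
All clauses are satisfied.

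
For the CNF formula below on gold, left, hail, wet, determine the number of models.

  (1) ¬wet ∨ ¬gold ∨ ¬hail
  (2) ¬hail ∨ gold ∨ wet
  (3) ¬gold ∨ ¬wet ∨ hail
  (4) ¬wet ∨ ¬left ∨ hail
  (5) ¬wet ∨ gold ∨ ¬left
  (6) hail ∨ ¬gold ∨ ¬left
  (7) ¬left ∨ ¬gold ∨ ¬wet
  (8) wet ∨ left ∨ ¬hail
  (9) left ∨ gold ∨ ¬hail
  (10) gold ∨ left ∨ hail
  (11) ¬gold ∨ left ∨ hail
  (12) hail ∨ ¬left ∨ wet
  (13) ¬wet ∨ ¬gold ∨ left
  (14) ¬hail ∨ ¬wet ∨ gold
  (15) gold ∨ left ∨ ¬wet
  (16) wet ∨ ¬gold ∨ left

1

There are 2^4 = 16 truth assignments over (gold, left, hail, wet).
Split on gold. With gold = True, the clauses containing gold are satisfied and ¬gold drops from the rest; 1 of the 2^3 = 8 assignments to the other variables satisfy what remains.
With gold = False, by the same count on the reduced clause set, 0 assignments work.
Total: 1 + 0 = 1.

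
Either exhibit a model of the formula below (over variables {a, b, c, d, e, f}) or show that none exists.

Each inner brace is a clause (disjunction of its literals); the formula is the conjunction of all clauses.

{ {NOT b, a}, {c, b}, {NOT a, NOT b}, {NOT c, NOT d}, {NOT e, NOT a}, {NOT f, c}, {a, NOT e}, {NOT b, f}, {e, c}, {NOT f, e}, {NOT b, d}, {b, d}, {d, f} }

UNSATISFIABLE

Suppose b = false.
(c) alone gives c = true.
(NOT d) alone gives d = false.
That conflicts with the unit clause (d).
That branch fails; take b = true instead.
(a) alone gives a = true.
That conflicts with the unit clause (NOT a).
Both values of b lead to a conflict.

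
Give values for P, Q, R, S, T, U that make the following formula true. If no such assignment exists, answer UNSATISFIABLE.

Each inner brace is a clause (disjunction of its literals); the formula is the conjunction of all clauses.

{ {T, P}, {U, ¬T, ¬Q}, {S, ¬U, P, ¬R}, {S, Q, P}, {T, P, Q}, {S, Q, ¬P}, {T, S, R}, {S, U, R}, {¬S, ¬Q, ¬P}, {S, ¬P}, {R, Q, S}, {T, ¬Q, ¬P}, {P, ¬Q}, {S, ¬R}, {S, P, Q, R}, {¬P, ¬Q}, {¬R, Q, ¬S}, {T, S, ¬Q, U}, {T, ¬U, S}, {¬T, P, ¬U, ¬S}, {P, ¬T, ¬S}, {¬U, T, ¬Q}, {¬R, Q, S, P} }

Branch on T: set T = False.
(P) alone gives P = True.
(S) alone gives S = True.
(¬Q) alone gives Q = False.
(¬R) alone gives R = False.
No clause remains; U is free.

P: True, Q: False, R: False, S: True, T: False, U: True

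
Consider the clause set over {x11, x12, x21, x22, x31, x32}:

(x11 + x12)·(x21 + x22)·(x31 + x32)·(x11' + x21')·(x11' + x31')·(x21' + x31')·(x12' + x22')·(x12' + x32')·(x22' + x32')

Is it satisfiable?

Suppose x11 = 1.
From the singleton clause (x21'), x21 = 0.
From the singleton clause (x22), x22 = 1.
From the singleton clause (x31'), x31 = 0.
From the singleton clause (x32), x32 = 1.
But (x32') is also a unit clause — contradiction.
That branch fails; take x11 = 0 instead.
From the singleton clause (x12), x12 = 1.
From the singleton clause (x22'), x22 = 0.
From the singleton clause (x21), x21 = 1.
From the singleton clause (x31'), x31 = 0.
From the singleton clause (x32), x32 = 1.
But (x32') is also a unit clause — contradiction.
Both values of x11 lead to a conflict.
No assignment satisfies every clause.

No, unsatisfiable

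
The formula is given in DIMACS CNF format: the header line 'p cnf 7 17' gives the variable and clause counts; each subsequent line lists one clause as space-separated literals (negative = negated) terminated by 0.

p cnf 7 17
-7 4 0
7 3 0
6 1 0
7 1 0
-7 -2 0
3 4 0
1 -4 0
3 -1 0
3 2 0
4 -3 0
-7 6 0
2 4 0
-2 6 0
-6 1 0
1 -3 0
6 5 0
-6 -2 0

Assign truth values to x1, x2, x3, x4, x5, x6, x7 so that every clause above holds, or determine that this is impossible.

Suppose x7 = False.
The clause (x3) is unit, so x3 = True.
The clause (x1) is unit, so x1 = True.
The clause (x4) is unit, so x4 = True.
Suppose x2 = False.
Suppose x6 = True.
Every clause is now satisfied; x5 is unconstrained.

x1 ↦ True, x2 ↦ False, x3 ↦ True, x4 ↦ True, x5 ↦ True, x6 ↦ True, x7 ↦ False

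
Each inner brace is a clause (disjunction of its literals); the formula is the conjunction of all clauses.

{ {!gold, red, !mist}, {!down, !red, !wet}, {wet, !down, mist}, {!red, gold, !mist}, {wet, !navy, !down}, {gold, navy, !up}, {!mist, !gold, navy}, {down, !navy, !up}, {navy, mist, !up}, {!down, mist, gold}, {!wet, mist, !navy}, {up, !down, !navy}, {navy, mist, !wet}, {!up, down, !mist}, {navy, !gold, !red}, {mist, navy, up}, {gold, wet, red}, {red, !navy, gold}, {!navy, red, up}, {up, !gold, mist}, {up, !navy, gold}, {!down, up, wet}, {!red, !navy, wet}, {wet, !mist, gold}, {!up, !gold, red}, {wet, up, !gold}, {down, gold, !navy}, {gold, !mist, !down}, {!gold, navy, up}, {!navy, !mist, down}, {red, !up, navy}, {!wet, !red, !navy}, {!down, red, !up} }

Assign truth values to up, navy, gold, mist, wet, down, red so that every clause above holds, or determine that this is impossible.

up ↦ false, navy ↦ false, gold ↦ false, mist ↦ true, wet ↦ true, down ↦ false, red ↦ false

Case gold = false:
Case red = false:
The clause (wet) is unit, so wet = true.
The clause (!navy) is unit, so navy = false.
The clause (!up) is unit, so up = false.
The clause (mist) is unit, so mist = true.
The clause (!down) is unit, so down = false.
Every clause now holds.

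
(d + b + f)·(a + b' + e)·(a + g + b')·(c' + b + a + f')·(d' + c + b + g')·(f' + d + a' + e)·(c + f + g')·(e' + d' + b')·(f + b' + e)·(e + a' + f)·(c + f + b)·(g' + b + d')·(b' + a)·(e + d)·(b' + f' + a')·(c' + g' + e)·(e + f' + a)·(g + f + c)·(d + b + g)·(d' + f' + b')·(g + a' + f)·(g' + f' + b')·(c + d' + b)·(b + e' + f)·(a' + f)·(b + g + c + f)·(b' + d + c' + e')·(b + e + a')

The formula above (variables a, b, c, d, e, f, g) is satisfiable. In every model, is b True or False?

False

Suppose b = 1.
From the singleton clause (a), a = 1.
From the singleton clause (f'), f = 0.
Now (f) is unsatisfied and unit — conflict.
So every satisfying assignment has b = False.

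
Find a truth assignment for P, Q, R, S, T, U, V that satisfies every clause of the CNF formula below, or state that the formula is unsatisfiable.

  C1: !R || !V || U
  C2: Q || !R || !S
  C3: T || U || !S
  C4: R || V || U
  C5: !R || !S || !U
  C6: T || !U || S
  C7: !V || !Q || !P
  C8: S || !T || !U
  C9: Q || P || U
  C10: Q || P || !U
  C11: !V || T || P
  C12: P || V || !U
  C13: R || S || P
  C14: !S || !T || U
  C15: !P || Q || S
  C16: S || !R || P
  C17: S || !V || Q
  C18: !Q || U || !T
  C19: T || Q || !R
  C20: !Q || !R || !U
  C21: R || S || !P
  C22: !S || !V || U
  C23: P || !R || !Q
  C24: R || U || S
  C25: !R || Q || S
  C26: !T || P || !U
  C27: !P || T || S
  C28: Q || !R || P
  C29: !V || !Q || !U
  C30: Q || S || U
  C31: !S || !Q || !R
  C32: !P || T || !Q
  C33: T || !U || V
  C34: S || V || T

Try R = false.
Try V = true.
Try Q = false.
From the singleton clause (S), S = true.
From the singleton clause (U), U = true.
From the singleton clause (P), P = true.
Every clause is now satisfied; T is unconstrained.

P=true, Q=false, R=false, S=true, T=true, U=true, V=true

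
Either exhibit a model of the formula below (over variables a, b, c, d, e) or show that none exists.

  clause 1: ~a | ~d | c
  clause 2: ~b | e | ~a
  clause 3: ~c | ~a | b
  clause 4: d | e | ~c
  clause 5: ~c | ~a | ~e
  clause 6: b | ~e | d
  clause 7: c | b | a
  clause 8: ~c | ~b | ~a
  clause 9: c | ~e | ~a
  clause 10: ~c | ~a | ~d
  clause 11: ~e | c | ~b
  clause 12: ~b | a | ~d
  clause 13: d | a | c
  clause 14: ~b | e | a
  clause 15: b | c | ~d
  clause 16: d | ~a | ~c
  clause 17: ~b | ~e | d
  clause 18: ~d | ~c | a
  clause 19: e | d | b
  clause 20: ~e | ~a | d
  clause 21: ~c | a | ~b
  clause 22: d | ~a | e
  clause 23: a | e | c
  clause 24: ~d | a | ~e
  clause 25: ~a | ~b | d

Case a = 0:
Case c = 1:
From the singleton clause (~d), d = 0.
From the singleton clause (e), e = 1.
From the singleton clause (b), b = 1.
Now (~b) is unsatisfied and unit — conflict.
That branch fails; take c = 0 instead.
From the singleton clause (b), b = 1.
From the singleton clause (~e), e = 0.
Now (e) is unsatisfied and unit — conflict.
Both values of c lead to a conflict.
That branch fails; take a = 1 instead.
Case d = 0:
From the singleton clause (~c), c = 0.
From the singleton clause (~e), e = 0.
Now (e) is unsatisfied and unit — conflict.
That branch fails; take d = 1 instead.
From the singleton clause (c), c = 1.
Now (~c) is unsatisfied and unit — conflict.
Both values of d lead to a conflict.
Both values of a lead to a conflict.

UNSATISFIABLE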